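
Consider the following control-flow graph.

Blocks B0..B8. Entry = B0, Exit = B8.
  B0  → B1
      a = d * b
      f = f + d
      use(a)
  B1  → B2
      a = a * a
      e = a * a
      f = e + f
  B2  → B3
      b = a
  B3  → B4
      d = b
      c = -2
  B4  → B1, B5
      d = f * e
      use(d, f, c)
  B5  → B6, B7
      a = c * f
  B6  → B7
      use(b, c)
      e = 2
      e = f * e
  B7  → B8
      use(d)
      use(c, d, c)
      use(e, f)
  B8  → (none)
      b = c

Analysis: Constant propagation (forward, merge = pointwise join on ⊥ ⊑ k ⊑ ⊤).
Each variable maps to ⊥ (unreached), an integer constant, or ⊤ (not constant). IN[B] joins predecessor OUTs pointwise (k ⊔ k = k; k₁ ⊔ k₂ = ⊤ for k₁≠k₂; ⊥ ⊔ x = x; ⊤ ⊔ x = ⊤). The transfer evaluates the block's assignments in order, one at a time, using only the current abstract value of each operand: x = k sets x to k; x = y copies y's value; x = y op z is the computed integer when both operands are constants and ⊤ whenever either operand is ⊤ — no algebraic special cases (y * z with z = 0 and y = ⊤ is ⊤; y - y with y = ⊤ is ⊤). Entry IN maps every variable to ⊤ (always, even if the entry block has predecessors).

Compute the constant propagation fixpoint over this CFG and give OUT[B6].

Answer: {a: ⊤, b: ⊤, c: -2, d: ⊤, e: ⊤, f: ⊤}

Derivation:
Per-block solution:
  B0:  IN=(all ⊤)  OUT=(all ⊤)
  B1:  IN=(all ⊤)  OUT=(all ⊤)
  B2:  IN=(all ⊤)  OUT=(all ⊤)
  B3:  IN=(all ⊤)  OUT={c:-2; rest ⊤}
  B4:  IN={c:-2; rest ⊤}  OUT={c:-2; rest ⊤}
  B5:  IN={c:-2; rest ⊤}  OUT={c:-2; rest ⊤}
  B6:  IN={c:-2; rest ⊤}  OUT={c:-2; rest ⊤}
  B7:  IN={c:-2; rest ⊤}  OUT={c:-2; rest ⊤}
  B8:  IN={c:-2; rest ⊤}  OUT={b:-2, c:-2; rest ⊤}

Merge at B6: IN[B6] = OUT[B5] = {a: ⊤, b: ⊤, c: -2, d: ⊤, e: ⊤, f: ⊤}
Applying B6's transfer function to that IN value gives OUT[B6] (row B6 above).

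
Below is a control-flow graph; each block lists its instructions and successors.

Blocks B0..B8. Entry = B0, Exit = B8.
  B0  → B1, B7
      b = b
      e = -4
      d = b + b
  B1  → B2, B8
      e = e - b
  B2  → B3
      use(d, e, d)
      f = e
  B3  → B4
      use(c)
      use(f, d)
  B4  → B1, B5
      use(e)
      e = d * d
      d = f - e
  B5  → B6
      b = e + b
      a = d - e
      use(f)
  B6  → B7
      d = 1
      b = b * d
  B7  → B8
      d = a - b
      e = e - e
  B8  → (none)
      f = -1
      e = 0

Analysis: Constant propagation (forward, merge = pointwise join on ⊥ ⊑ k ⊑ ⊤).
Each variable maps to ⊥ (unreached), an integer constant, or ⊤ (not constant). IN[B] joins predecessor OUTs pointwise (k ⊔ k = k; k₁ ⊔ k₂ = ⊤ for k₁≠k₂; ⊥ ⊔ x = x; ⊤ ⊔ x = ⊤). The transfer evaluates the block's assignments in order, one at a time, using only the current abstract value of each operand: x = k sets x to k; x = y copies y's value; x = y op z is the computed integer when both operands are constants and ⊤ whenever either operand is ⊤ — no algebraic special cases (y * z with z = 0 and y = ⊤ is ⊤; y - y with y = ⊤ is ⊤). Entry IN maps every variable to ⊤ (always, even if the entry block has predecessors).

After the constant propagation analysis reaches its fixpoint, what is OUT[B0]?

Per-block solution:
  B0: | IN=(all ⊤) | OUT={e:-4; rest ⊤}
  B1: | IN=(all ⊤) | OUT=(all ⊤)
  B2: | IN=(all ⊤) | OUT=(all ⊤)
  B3: | IN=(all ⊤) | OUT=(all ⊤)
  B4: | IN=(all ⊤) | OUT=(all ⊤)
  B5: | IN=(all ⊤) | OUT=(all ⊤)
  B6: | IN=(all ⊤) | OUT={d:1; rest ⊤}
  B7: | IN=(all ⊤) | OUT=(all ⊤)
  B8: | IN=(all ⊤) | OUT={e:0, f:-1; rest ⊤}

B0 is the boundary node: IN[B0] = {a: ⊤, b: ⊤, c: ⊤, d: ⊤, e: ⊤, f: ⊤}
Applying B0's transfer function to that IN value gives OUT[B0] (row B0 above).

Answer: {a: ⊤, b: ⊤, c: ⊤, d: ⊤, e: -4, f: ⊤}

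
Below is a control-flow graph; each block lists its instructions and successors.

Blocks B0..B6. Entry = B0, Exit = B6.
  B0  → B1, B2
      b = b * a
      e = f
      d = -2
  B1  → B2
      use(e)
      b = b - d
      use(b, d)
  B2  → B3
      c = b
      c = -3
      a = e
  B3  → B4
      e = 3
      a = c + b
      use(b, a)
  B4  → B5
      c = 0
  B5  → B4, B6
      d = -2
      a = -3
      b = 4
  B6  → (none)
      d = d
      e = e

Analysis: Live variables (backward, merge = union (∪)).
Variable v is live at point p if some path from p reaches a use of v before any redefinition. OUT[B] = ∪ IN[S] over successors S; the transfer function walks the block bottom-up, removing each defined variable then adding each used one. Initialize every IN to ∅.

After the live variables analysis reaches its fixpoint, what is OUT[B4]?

Answer: {e}

Trace:
Per-block solution:
  B0:   IN={a, b, f}   OUT={b, d, e}
  B1:   IN={b, d, e}   OUT={b, e}
  B2:   IN={b, e}   OUT={b, c}
  B3:   IN={b, c}   OUT={e}
  B4:   IN={e}   OUT={e}
  B5:   IN={e}   OUT={d, e}
  B6:   IN={d, e}   OUT={}

Merge at B4: OUT[B4] = IN[B5] = {e}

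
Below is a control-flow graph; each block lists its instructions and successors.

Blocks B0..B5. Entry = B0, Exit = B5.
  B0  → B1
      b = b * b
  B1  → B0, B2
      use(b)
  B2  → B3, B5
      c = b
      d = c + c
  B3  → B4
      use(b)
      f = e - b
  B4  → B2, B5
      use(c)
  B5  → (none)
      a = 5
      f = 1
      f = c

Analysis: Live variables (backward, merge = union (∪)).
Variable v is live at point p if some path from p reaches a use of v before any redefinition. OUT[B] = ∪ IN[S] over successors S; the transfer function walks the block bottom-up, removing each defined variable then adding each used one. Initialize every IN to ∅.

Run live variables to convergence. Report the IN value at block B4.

Fixpoint table:
  B0: | IN={b, e} | OUT={b, e}
  B1: | IN={b, e} | OUT={b, e}
  B2: | IN={b, e} | OUT={b, c, e}
  B3: | IN={b, c, e} | OUT={b, c, e}
  B4: | IN={b, c, e} | OUT={b, c, e}
  B5: | IN={c} | OUT={}

Merge at B4: OUT[B4] = IN[B2] ⊔ IN[B5] = {b, c, e}
Applying B4's transfer function to that OUT value gives IN[B4] (row B4 above).

Answer: {b, c, e}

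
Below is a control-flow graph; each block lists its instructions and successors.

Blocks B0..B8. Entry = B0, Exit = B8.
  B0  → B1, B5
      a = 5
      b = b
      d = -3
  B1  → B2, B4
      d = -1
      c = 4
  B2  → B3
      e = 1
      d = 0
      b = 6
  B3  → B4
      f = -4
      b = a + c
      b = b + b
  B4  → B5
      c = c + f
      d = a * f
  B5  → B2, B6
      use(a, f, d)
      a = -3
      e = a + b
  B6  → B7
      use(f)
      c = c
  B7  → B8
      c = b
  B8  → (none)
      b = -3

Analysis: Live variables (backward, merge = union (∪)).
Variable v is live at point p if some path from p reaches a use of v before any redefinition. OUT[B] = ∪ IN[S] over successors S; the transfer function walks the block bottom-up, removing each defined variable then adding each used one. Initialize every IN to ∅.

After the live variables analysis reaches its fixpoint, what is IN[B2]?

Answer: {a, c}

Working:
Fixpoint table:
  B0:  IN={b, c, f}  OUT={a, b, c, d, f}
  B1:  IN={a, b, f}  OUT={a, b, c, f}
  B2:  IN={a, c}  OUT={a, c}
  B3:  IN={a, c}  OUT={a, b, c, f}
  B4:  IN={a, b, c, f}  OUT={a, b, c, d, f}
  B5:  IN={a, b, c, d, f}  OUT={a, b, c, f}
  B6:  IN={b, c, f}  OUT={b}
  B7:  IN={b}  OUT={}
  B8:  IN={}  OUT={}

Merge at B2: OUT[B2] = IN[B3] = {a, c}
Applying B2's transfer function to that OUT value gives IN[B2] (row B2 above).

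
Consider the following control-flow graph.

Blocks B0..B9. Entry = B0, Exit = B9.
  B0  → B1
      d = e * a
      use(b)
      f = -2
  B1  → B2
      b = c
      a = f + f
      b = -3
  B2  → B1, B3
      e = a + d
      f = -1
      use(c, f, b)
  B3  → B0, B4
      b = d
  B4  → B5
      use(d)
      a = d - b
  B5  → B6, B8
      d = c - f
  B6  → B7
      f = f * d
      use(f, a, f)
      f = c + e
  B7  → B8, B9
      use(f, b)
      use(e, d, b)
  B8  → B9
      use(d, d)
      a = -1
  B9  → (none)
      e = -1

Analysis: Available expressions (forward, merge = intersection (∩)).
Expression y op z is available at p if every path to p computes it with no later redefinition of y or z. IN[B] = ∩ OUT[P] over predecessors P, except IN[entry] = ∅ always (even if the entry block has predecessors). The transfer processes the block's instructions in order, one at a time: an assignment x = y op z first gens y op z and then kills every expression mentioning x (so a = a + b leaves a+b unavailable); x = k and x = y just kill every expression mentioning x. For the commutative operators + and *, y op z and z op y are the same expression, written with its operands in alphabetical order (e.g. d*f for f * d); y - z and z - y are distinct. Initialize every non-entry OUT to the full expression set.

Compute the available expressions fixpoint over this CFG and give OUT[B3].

Answer: {a+d}

Trace:
Converged values:
  B0: | IN={} | OUT={a*e}
  B1: | IN={} | OUT={f+f}
  B2: | IN={f+f} | OUT={a+d}
  B3: | IN={a+d} | OUT={a+d}
  B4: | IN={a+d} | OUT={d-b}
  B5: | IN={d-b} | OUT={c-f}
  B6: | IN={c-f} | OUT={c+e}
  B7: | IN={c+e} | OUT={c+e}
  B8: | IN={} | OUT={}
  B9: | IN={} | OUT={}

Merge at B3: IN[B3] = OUT[B2] = {a+d}
Applying B3's transfer function to that IN value gives OUT[B3] (row B3 above).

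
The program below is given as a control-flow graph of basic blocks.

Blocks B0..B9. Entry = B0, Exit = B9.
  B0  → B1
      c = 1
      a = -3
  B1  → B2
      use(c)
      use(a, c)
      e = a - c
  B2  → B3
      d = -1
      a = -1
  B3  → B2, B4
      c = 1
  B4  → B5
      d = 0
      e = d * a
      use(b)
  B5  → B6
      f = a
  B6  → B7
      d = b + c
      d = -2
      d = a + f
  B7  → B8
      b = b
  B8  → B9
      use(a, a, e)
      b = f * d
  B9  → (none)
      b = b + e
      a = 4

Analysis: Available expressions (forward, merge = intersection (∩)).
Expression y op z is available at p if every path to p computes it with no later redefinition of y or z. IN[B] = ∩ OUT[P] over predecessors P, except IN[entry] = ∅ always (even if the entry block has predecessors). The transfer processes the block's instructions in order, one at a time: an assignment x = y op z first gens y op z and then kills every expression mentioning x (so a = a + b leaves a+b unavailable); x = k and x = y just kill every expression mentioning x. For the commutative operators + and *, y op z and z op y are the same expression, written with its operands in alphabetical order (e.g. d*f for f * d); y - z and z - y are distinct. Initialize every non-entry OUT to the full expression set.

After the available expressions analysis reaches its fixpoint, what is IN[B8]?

Answer: {a+f}

Trace:
Per-block solution:
  B0:   IN={}   OUT={}
  B1:   IN={}   OUT={a-c}
  B2:   IN={}   OUT={}
  B3:   IN={}   OUT={}
  B4:   IN={}   OUT={a*d}
  B5:   IN={a*d}   OUT={a*d}
  B6:   IN={a*d}   OUT={a+f, b+c}
  B7:   IN={a+f, b+c}   OUT={a+f}
  B8:   IN={a+f}   OUT={a+f, d*f}
  B9:   IN={a+f, d*f}   OUT={d*f}

Merge at B8: IN[B8] = OUT[B7] = {a+f}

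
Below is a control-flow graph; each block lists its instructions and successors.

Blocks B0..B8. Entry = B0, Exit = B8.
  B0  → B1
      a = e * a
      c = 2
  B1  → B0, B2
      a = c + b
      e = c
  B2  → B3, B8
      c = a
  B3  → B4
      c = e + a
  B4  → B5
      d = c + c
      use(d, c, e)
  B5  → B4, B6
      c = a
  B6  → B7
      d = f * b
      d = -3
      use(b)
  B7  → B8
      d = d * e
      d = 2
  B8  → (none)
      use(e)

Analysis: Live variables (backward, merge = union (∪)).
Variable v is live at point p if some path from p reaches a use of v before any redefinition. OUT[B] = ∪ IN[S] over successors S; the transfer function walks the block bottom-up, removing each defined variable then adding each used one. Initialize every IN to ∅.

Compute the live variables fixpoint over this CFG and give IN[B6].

Answer: {b, e, f}

Derivation:
Converged values:
  B0: | IN={a, b, e, f} | OUT={b, c, f}
  B1: | IN={b, c, f} | OUT={a, b, e, f}
  B2: | IN={a, b, e, f} | OUT={a, b, e, f}
  B3: | IN={a, b, e, f} | OUT={a, b, c, e, f}
  B4: | IN={a, b, c, e, f} | OUT={a, b, e, f}
  B5: | IN={a, b, e, f} | OUT={a, b, c, e, f}
  B6: | IN={b, e, f} | OUT={d, e}
  B7: | IN={d, e} | OUT={e}
  B8: | IN={e} | OUT={}

Merge at B6: OUT[B6] = IN[B7] = {d, e}
Applying B6's transfer function to that OUT value gives IN[B6] (row B6 above).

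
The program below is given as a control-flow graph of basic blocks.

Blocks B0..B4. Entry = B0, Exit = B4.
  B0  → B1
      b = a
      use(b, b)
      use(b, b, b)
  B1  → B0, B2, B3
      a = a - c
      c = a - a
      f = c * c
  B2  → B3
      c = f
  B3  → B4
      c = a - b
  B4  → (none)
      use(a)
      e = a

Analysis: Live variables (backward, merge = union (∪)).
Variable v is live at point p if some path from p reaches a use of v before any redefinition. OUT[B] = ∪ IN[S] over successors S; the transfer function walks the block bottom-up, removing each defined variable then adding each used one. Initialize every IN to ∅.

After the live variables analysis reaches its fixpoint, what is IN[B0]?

Answer: {a, c}

Derivation:
Converged values:
  B0: | IN={a, c} | OUT={a, b, c}
  B1: | IN={a, b, c} | OUT={a, b, c, f}
  B2: | IN={a, b, f} | OUT={a, b}
  B3: | IN={a, b} | OUT={a}
  B4: | IN={a} | OUT={}

Merge at B0: OUT[B0] = IN[B1] = {a, b, c}
Applying B0's transfer function to that OUT value gives IN[B0] (row B0 above).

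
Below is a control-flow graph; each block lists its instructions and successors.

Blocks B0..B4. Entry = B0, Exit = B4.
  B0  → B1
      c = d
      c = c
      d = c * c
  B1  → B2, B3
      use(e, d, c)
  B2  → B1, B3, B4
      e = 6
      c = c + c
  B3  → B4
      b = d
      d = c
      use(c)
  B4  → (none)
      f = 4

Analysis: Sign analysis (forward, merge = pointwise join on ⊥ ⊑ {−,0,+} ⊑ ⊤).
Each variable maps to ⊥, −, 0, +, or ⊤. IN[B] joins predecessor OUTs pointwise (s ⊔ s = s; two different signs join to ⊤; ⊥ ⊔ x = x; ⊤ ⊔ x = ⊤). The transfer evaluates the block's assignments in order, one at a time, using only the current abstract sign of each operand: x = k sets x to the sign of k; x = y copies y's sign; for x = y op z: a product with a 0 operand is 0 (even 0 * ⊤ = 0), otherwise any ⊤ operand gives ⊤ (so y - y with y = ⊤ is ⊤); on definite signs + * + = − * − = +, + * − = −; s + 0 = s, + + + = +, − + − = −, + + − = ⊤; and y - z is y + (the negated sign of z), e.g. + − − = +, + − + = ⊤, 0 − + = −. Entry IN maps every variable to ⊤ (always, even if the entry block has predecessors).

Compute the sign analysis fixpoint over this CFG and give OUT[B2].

Answer: {a: ⊤, b: ⊤, c: ⊤, d: ⊤, e: +, f: ⊤}

Working:
Per-block solution:
  B0: | IN=(all ⊤) | OUT=(all ⊤)
  B1: | IN=(all ⊤) | OUT=(all ⊤)
  B2: | IN=(all ⊤) | OUT={e:+; rest ⊤}
  B3: | IN=(all ⊤) | OUT=(all ⊤)
  B4: | IN=(all ⊤) | OUT={f:+; rest ⊤}

Merge at B2: IN[B2] = OUT[B1] = {a: ⊤, b: ⊤, c: ⊤, d: ⊤, e: ⊤, f: ⊤}
Applying B2's transfer function to that IN value gives OUT[B2] (row B2 above).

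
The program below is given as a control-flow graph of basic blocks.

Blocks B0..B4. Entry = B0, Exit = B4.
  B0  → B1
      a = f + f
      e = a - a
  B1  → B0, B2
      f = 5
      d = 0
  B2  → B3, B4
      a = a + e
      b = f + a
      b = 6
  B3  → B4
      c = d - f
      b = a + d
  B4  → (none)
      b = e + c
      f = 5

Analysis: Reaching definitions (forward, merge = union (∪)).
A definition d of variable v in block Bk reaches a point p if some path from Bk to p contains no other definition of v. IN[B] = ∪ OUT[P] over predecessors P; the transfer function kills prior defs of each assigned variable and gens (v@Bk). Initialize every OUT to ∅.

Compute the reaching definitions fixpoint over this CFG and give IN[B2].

Answer: {a@B0, d@B1, e@B0, f@B1}

Working:
Fixpoint table:
  B0: | IN={a@B0, d@B1, e@B0, f@B1} | OUT={a@B0, d@B1, e@B0, f@B1}
  B1: | IN={a@B0, d@B1, e@B0, f@B1} | OUT={a@B0, d@B1, e@B0, f@B1}
  B2: | IN={a@B0, d@B1, e@B0, f@B1} | OUT={a@B2, b@B2, d@B1, e@B0, f@B1}
  B3: | IN={a@B2, b@B2, d@B1, e@B0, f@B1} | OUT={a@B2, b@B3, c@B3, d@B1, e@B0, f@B1}
  B4: | IN={a@B2, b@B2, b@B3, c@B3, d@B1, e@B0, f@B1} | OUT={a@B2, b@B4, c@B3, d@B1, e@B0, f@B4}

Merge at B2: IN[B2] = OUT[B1] = {a@B0, d@B1, e@B0, f@B1}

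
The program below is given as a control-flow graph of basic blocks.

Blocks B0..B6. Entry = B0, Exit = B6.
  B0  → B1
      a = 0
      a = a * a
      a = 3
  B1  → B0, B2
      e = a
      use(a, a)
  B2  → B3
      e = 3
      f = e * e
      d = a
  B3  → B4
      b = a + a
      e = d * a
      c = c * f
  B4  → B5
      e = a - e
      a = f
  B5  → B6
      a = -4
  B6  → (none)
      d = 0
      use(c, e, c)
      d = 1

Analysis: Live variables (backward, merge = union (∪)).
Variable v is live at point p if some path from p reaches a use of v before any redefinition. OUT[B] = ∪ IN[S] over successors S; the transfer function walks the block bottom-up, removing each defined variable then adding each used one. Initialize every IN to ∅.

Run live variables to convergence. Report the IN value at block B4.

Per-block solution:
  B0:  IN={c}  OUT={a, c}
  B1:  IN={a, c}  OUT={a, c}
  B2:  IN={a, c}  OUT={a, c, d, f}
  B3:  IN={a, c, d, f}  OUT={a, c, e, f}
  B4:  IN={a, c, e, f}  OUT={c, e}
  B5:  IN={c, e}  OUT={c, e}
  B6:  IN={c, e}  OUT={}

Merge at B4: OUT[B4] = IN[B5] = {c, e}
Applying B4's transfer function to that OUT value gives IN[B4] (row B4 above).

Answer: {a, c, e, f}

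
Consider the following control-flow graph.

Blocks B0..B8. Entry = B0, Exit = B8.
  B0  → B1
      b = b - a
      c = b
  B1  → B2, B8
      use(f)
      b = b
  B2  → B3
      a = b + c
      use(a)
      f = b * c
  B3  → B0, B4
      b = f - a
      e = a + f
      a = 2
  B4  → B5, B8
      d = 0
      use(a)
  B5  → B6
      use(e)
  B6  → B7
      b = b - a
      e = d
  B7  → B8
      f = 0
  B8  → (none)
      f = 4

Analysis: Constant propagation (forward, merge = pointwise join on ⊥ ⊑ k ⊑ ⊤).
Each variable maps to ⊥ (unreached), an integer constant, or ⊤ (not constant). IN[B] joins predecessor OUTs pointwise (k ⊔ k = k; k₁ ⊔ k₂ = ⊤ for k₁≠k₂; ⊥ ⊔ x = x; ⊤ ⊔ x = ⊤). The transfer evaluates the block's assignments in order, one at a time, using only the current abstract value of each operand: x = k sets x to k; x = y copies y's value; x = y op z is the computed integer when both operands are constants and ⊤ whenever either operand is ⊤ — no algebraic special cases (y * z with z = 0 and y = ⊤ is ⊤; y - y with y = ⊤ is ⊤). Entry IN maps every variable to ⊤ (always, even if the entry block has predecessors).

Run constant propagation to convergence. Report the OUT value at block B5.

Per-block solution:
  B0: | IN=(all ⊤) | OUT=(all ⊤)
  B1: | IN=(all ⊤) | OUT=(all ⊤)
  B2: | IN=(all ⊤) | OUT=(all ⊤)
  B3: | IN=(all ⊤) | OUT={a:2; rest ⊤}
  B4: | IN={a:2; rest ⊤} | OUT={a:2, d:0; rest ⊤}
  B5: | IN={a:2, d:0; rest ⊤} | OUT={a:2, d:0; rest ⊤}
  B6: | IN={a:2, d:0; rest ⊤} | OUT={a:2, d:0, e:0; rest ⊤}
  B7: | IN={a:2, d:0, e:0; rest ⊤} | OUT={a:2, d:0, e:0, f:0; rest ⊤}
  B8: | IN=(all ⊤) | OUT={f:4; rest ⊤}

Merge at B5: IN[B5] = OUT[B4] = {a: 2, b: ⊤, c: ⊤, d: 0, e: ⊤, f: ⊤}
Applying B5's transfer function to that IN value gives OUT[B5] (row B5 above).

Answer: {a: 2, b: ⊤, c: ⊤, d: 0, e: ⊤, f: ⊤}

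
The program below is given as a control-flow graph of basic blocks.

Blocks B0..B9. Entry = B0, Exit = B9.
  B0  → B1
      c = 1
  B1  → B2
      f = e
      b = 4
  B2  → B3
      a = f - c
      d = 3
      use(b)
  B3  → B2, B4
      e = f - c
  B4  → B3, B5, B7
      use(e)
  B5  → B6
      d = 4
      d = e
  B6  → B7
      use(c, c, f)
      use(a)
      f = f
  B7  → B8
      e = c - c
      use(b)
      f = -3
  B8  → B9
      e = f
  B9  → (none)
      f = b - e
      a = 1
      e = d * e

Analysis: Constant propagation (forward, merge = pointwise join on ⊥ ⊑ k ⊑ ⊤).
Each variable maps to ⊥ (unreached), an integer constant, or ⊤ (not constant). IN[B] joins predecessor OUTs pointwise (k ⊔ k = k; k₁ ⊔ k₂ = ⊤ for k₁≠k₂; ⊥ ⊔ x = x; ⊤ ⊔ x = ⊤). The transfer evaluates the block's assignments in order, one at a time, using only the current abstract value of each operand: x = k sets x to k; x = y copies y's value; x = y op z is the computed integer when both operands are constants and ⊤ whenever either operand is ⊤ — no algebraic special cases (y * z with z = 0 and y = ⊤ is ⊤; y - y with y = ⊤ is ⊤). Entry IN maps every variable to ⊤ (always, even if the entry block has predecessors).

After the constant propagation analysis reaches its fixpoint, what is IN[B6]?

Answer: {a: ⊤, b: 4, c: 1, d: ⊤, e: ⊤, f: ⊤}

Trace:
Converged values:
  B0: | IN=(all ⊤) | OUT={c:1; rest ⊤}
  B1: | IN={c:1; rest ⊤} | OUT={b:4, c:1; rest ⊤}
  B2: | IN={b:4, c:1; rest ⊤} | OUT={b:4, c:1, d:3; rest ⊤}
  B3: | IN={b:4, c:1, d:3; rest ⊤} | OUT={b:4, c:1, d:3; rest ⊤}
  B4: | IN={b:4, c:1, d:3; rest ⊤} | OUT={b:4, c:1, d:3; rest ⊤}
  B5: | IN={b:4, c:1, d:3; rest ⊤} | OUT={b:4, c:1; rest ⊤}
  B6: | IN={b:4, c:1; rest ⊤} | OUT={b:4, c:1; rest ⊤}
  B7: | IN={b:4, c:1; rest ⊤} | OUT={b:4, c:1, e:0, f:-3; rest ⊤}
  B8: | IN={b:4, c:1, e:0, f:-3; rest ⊤} | OUT={b:4, c:1, e:-3, f:-3; rest ⊤}
  B9: | IN={b:4, c:1, e:-3, f:-3; rest ⊤} | OUT={a:1, b:4, c:1, f:7; rest ⊤}

Merge at B6: IN[B6] = OUT[B5] = {a: ⊤, b: 4, c: 1, d: ⊤, e: ⊤, f: ⊤}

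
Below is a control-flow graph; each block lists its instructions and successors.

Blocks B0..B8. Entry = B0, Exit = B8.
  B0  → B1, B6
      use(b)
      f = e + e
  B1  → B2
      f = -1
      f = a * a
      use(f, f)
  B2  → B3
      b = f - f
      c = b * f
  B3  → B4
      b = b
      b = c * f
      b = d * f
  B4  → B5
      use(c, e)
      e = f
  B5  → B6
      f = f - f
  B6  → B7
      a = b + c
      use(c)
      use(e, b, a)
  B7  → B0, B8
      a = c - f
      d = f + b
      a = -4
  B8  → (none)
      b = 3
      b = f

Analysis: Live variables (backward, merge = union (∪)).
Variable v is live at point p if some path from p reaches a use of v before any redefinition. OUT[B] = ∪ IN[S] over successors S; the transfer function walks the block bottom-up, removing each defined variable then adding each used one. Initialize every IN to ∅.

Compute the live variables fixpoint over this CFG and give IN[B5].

Answer: {b, c, e, f}

Derivation:
Converged values:
  B0: | IN={a, b, c, d, e} | OUT={a, b, c, d, e, f}
  B1: | IN={a, d, e} | OUT={d, e, f}
  B2: | IN={d, e, f} | OUT={b, c, d, e, f}
  B3: | IN={b, c, d, e, f} | OUT={b, c, e, f}
  B4: | IN={b, c, e, f} | OUT={b, c, e, f}
  B5: | IN={b, c, e, f} | OUT={b, c, e, f}
  B6: | IN={b, c, e, f} | OUT={b, c, e, f}
  B7: | IN={b, c, e, f} | OUT={a, b, c, d, e, f}
  B8: | IN={f} | OUT={}

Merge at B5: OUT[B5] = IN[B6] = {b, c, e, f}
Applying B5's transfer function to that OUT value gives IN[B5] (row B5 above).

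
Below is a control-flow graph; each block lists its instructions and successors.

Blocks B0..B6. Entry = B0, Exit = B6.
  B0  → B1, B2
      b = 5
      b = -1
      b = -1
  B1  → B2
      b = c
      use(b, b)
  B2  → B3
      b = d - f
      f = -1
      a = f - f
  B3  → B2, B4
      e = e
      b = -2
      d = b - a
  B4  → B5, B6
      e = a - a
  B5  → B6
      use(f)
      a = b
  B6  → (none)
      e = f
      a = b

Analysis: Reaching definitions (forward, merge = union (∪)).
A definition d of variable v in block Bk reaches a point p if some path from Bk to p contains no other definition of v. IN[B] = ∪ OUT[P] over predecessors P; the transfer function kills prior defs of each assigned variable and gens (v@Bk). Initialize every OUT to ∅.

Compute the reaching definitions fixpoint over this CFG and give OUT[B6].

Converged values:
  B0:   IN={}   OUT={b@B0}
  B1:   IN={b@B0}   OUT={b@B1}
  B2:   IN={a@B2, b@B0, b@B1, b@B3, d@B3, e@B3, f@B2}   OUT={a@B2, b@B2, d@B3, e@B3, f@B2}
  B3:   IN={a@B2, b@B2, d@B3, e@B3, f@B2}   OUT={a@B2, b@B3, d@B3, e@B3, f@B2}
  B4:   IN={a@B2, b@B3, d@B3, e@B3, f@B2}   OUT={a@B2, b@B3, d@B3, e@B4, f@B2}
  B5:   IN={a@B2, b@B3, d@B3, e@B4, f@B2}   OUT={a@B5, b@B3, d@B3, e@B4, f@B2}
  B6:   IN={a@B2, a@B5, b@B3, d@B3, e@B4, f@B2}   OUT={a@B6, b@B3, d@B3, e@B6, f@B2}

Merge at B6: IN[B6] = OUT[B4] ⊔ OUT[B5] = {a@B2, a@B5, b@B3, d@B3, e@B4, f@B2}
Applying B6's transfer function to that IN value gives OUT[B6] (row B6 above).

Answer: {a@B6, b@B3, d@B3, e@B6, f@B2}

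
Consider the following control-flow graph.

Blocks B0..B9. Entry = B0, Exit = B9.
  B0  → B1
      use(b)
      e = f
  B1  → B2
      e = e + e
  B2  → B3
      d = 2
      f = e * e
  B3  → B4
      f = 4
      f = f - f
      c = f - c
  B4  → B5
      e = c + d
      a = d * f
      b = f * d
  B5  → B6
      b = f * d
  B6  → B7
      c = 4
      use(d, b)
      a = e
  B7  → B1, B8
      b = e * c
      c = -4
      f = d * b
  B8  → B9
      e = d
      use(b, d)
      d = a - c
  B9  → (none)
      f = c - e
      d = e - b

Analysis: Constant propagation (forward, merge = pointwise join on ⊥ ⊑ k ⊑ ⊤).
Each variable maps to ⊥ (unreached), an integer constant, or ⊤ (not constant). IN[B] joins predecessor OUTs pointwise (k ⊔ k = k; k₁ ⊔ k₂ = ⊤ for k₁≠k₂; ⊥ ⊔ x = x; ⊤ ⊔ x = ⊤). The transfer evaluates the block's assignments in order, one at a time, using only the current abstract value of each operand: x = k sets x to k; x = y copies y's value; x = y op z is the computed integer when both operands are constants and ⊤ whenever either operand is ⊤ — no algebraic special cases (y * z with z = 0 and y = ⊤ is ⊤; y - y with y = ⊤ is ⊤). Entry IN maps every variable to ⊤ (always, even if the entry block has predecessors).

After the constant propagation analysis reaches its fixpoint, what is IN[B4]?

Answer: {a: ⊤, b: ⊤, c: ⊤, d: 2, e: ⊤, f: 0}

Derivation:
Fixpoint table:
  B0:   IN=(all ⊤)   OUT=(all ⊤)
  B1:   IN=(all ⊤)   OUT=(all ⊤)
  B2:   IN=(all ⊤)   OUT={d:2; rest ⊤}
  B3:   IN={d:2; rest ⊤}   OUT={d:2, f:0; rest ⊤}
  B4:   IN={d:2, f:0; rest ⊤}   OUT={a:0, b:0, d:2, f:0; rest ⊤}
  B5:   IN={a:0, b:0, d:2, f:0; rest ⊤}   OUT={a:0, b:0, d:2, f:0; rest ⊤}
  B6:   IN={a:0, b:0, d:2, f:0; rest ⊤}   OUT={b:0, c:4, d:2, f:0; rest ⊤}
  B7:   IN={b:0, c:4, d:2, f:0; rest ⊤}   OUT={c:-4, d:2; rest ⊤}
  B8:   IN={c:-4, d:2; rest ⊤}   OUT={c:-4, e:2; rest ⊤}
  B9:   IN={c:-4, e:2; rest ⊤}   OUT={c:-4, e:2, f:-6; rest ⊤}

Merge at B4: IN[B4] = OUT[B3] = {a: ⊤, b: ⊤, c: ⊤, d: 2, e: ⊤, f: 0}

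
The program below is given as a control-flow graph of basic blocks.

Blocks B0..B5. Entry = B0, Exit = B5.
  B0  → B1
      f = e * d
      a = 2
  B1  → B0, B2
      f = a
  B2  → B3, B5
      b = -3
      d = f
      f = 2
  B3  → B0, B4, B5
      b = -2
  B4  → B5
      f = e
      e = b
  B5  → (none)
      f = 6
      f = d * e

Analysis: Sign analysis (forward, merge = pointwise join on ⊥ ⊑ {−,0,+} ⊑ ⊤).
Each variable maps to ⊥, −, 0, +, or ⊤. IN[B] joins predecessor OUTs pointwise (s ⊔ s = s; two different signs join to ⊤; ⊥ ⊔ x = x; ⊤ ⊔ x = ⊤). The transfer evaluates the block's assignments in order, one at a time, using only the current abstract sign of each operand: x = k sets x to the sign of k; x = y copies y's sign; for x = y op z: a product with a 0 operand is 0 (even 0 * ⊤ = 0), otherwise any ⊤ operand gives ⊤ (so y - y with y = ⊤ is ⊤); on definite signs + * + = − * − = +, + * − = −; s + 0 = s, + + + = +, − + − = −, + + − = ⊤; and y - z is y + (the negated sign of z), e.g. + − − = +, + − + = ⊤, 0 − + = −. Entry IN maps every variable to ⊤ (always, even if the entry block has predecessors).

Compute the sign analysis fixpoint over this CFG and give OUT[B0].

Converged values:
  B0:  IN=(all ⊤)  OUT={a:+; rest ⊤}
  B1:  IN={a:+; rest ⊤}  OUT={a:+, f:+; rest ⊤}
  B2:  IN={a:+, f:+; rest ⊤}  OUT={a:+, b:-, d:+, f:+; rest ⊤}
  B3:  IN={a:+, b:-, d:+, f:+; rest ⊤}  OUT={a:+, b:-, d:+, f:+; rest ⊤}
  B4:  IN={a:+, b:-, d:+, f:+; rest ⊤}  OUT={a:+, b:-, d:+, e:-; rest ⊤}
  B5:  IN={a:+, b:-, d:+; rest ⊤}  OUT={a:+, b:-, d:+; rest ⊤}

Merge at B0 (entry node, so the boundary value (all ⊤) is joined with the incoming edge(s)): IN[B0] = (all ⊤) ⊔ OUT[B1] ⊔ OUT[B3] = {a: ⊤, b: ⊤, c: ⊤, d: ⊤, e: ⊤, f: ⊤}
Applying B0's transfer function to that IN value gives OUT[B0] (row B0 above).

Answer: {a: +, b: ⊤, c: ⊤, d: ⊤, e: ⊤, f: ⊤}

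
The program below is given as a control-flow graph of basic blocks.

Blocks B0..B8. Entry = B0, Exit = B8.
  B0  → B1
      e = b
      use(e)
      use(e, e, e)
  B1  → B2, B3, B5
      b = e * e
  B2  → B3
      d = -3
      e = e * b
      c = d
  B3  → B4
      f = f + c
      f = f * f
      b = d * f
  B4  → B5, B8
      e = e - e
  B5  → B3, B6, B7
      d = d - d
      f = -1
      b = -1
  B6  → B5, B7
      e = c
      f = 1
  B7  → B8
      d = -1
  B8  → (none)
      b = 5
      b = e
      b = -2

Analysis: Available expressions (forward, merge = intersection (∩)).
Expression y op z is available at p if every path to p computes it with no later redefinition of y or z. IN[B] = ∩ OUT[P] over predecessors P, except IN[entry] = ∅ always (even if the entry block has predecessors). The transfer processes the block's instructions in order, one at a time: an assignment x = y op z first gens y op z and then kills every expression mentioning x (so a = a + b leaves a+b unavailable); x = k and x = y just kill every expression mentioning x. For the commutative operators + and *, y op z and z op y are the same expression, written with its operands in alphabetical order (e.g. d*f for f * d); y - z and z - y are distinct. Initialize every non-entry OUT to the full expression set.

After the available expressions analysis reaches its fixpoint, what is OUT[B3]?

Answer: {d*f}

Working:
Converged values:
  B0: | IN={} | OUT={}
  B1: | IN={} | OUT={e*e}
  B2: | IN={e*e} | OUT={}
  B3: | IN={} | OUT={d*f}
  B4: | IN={d*f} | OUT={d*f}
  B5: | IN={} | OUT={}
  B6: | IN={} | OUT={}
  B7: | IN={} | OUT={}
  B8: | IN={} | OUT={}

Merge at B3: IN[B3] = OUT[B1] ∩ OUT[B2] ∩ OUT[B5] = {}
Applying B3's transfer function to that IN value gives OUT[B3] (row B3 above).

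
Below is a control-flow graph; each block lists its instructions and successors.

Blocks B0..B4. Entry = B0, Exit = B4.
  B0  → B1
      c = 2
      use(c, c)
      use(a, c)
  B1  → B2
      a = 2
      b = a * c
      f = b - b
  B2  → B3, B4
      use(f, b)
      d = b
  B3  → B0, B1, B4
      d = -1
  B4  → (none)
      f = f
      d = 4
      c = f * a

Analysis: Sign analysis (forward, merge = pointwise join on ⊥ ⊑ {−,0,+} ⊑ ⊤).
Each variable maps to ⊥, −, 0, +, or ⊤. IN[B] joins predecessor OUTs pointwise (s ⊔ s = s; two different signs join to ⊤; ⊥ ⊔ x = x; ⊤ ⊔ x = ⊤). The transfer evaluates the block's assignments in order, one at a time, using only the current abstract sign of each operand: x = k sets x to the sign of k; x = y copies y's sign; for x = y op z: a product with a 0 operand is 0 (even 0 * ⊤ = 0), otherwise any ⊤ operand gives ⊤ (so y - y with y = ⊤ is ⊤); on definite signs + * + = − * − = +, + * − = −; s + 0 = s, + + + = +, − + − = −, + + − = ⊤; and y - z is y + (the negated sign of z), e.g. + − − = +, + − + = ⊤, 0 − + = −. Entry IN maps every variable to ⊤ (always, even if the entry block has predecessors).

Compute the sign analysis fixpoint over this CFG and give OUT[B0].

Answer: {a: ⊤, b: ⊤, c: +, d: ⊤, e: ⊤, f: ⊤}

Trace:
Fixpoint table:
  B0:   IN=(all ⊤)   OUT={c:+; rest ⊤}
  B1:   IN={c:+; rest ⊤}   OUT={a:+, b:+, c:+; rest ⊤}
  B2:   IN={a:+, b:+, c:+; rest ⊤}   OUT={a:+, b:+, c:+, d:+; rest ⊤}
  B3:   IN={a:+, b:+, c:+, d:+; rest ⊤}   OUT={a:+, b:+, c:+, d:-; rest ⊤}
  B4:   IN={a:+, b:+, c:+; rest ⊤}   OUT={a:+, b:+, d:+; rest ⊤}

Merge at B0 (entry node, so the boundary value (all ⊤) is joined with the incoming edge(s)): IN[B0] = (all ⊤) ⊔ OUT[B3] = {a: ⊤, b: ⊤, c: ⊤, d: ⊤, e: ⊤, f: ⊤}
Applying B0's transfer function to that IN value gives OUT[B0] (row B0 above).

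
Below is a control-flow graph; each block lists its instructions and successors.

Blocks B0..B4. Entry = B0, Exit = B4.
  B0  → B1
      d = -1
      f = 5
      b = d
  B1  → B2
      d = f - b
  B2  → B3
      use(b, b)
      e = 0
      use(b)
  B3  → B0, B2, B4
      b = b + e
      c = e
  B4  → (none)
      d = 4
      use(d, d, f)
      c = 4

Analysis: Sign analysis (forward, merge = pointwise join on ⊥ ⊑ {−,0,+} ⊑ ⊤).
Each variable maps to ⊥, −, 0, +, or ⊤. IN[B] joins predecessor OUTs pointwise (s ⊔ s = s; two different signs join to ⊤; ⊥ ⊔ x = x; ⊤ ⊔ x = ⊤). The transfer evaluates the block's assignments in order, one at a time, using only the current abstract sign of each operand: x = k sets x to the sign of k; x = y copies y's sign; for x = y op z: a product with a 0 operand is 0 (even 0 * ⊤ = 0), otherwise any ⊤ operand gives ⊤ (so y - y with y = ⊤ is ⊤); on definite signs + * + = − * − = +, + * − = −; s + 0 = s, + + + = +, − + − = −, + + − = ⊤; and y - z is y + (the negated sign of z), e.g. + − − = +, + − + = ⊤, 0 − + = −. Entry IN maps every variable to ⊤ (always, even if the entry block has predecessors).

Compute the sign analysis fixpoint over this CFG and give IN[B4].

Answer: {a: ⊤, b: -, c: 0, d: +, e: 0, f: +}

Working:
Fixpoint table:
  B0: | IN=(all ⊤) | OUT={b:-, d:-, f:+; rest ⊤}
  B1: | IN={b:-, d:-, f:+; rest ⊤} | OUT={b:-, d:+, f:+; rest ⊤}
  B2: | IN={b:-, d:+, f:+; rest ⊤} | OUT={b:-, d:+, e:0, f:+; rest ⊤}
  B3: | IN={b:-, d:+, e:0, f:+; rest ⊤} | OUT={b:-, c:0, d:+, e:0, f:+; rest ⊤}
  B4: | IN={b:-, c:0, d:+, e:0, f:+; rest ⊤} | OUT={b:-, c:+, d:+, e:0, f:+; rest ⊤}

Merge at B4: IN[B4] = OUT[B3] = {a: ⊤, b: -, c: 0, d: +, e: 0, f: +}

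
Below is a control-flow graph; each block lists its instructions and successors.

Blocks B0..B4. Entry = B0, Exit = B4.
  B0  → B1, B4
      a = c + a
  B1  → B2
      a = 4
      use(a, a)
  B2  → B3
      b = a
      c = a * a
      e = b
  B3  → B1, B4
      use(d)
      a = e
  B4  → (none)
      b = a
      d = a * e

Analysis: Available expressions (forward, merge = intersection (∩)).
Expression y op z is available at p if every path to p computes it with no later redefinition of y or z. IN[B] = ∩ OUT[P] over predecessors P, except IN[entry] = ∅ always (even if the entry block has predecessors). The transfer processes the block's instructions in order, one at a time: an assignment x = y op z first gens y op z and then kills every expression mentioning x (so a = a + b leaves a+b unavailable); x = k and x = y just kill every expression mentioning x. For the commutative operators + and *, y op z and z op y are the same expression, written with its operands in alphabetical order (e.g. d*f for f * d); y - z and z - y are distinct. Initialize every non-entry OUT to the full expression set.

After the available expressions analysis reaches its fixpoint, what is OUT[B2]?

Answer: {a*a}

Derivation:
Converged values:
  B0:  IN={}  OUT={}
  B1:  IN={}  OUT={}
  B2:  IN={}  OUT={a*a}
  B3:  IN={a*a}  OUT={}
  B4:  IN={}  OUT={a*e}

Merge at B2: IN[B2] = OUT[B1] = {}
Applying B2's transfer function to that IN value gives OUT[B2] (row B2 above).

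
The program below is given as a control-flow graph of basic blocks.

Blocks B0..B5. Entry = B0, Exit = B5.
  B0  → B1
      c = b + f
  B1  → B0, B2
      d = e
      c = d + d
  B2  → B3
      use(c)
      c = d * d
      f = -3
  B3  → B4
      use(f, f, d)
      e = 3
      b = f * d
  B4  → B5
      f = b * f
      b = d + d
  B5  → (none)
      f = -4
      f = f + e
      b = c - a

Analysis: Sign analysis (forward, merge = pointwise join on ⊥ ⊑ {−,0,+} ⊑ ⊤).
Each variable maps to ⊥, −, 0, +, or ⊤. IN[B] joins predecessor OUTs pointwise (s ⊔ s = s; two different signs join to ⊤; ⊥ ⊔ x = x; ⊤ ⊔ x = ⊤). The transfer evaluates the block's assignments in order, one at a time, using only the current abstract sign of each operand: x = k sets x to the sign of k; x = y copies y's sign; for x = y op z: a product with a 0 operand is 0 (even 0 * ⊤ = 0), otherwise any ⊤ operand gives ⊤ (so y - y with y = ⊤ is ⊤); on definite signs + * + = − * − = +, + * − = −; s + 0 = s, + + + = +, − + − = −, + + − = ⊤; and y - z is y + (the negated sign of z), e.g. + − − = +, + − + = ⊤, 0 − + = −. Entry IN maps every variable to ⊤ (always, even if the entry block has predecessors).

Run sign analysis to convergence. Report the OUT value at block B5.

Answer: {a: ⊤, b: ⊤, c: ⊤, d: ⊤, e: +, f: ⊤}

Derivation:
Per-block solution:
  B0: | IN=(all ⊤) | OUT=(all ⊤)
  B1: | IN=(all ⊤) | OUT=(all ⊤)
  B2: | IN=(all ⊤) | OUT={f:-; rest ⊤}
  B3: | IN={f:-; rest ⊤} | OUT={e:+, f:-; rest ⊤}
  B4: | IN={e:+, f:-; rest ⊤} | OUT={e:+; rest ⊤}
  B5: | IN={e:+; rest ⊤} | OUT={e:+; rest ⊤}

Merge at B5: IN[B5] = OUT[B4] = {a: ⊤, b: ⊤, c: ⊤, d: ⊤, e: +, f: ⊤}
Applying B5's transfer function to that IN value gives OUT[B5] (row B5 above).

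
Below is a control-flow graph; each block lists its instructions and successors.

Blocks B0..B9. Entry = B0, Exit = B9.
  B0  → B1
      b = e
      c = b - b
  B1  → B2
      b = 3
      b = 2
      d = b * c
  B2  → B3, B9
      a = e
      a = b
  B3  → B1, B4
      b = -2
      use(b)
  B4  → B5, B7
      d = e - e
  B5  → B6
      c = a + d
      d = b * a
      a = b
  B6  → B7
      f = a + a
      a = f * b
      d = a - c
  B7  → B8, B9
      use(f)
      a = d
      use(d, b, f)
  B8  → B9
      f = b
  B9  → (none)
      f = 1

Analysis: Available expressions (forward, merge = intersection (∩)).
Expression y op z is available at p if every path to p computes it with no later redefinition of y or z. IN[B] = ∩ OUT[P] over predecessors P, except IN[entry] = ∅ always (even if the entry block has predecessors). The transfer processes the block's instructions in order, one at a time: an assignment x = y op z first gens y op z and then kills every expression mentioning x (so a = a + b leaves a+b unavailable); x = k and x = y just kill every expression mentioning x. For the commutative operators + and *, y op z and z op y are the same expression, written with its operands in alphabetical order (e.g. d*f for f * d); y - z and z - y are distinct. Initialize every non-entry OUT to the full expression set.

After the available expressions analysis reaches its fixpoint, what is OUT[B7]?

Converged values:
  B0:  IN={}  OUT={b-b}
  B1:  IN={}  OUT={b*c}
  B2:  IN={b*c}  OUT={b*c}
  B3:  IN={b*c}  OUT={}
  B4:  IN={}  OUT={e-e}
  B5:  IN={e-e}  OUT={e-e}
  B6:  IN={e-e}  OUT={a-c, b*f, e-e}
  B7:  IN={e-e}  OUT={e-e}
  B8:  IN={e-e}  OUT={e-e}
  B9:  IN={}  OUT={}

Merge at B7: IN[B7] = OUT[B4] ∩ OUT[B6] = {e-e}
Applying B7's transfer function to that IN value gives OUT[B7] (row B7 above).

Answer: {e-e}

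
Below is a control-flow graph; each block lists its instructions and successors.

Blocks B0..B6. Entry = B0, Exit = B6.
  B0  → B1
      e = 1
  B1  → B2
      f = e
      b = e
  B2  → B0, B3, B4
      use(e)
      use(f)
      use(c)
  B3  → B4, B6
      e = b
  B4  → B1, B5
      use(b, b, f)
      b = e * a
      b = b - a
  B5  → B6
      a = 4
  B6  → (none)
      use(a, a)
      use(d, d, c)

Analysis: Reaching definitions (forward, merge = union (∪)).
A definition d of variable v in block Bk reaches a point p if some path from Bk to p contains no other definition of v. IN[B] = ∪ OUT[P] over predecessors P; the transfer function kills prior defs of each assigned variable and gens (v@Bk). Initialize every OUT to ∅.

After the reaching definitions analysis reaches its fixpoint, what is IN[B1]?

Answer: {b@B1, b@B4, e@B0, e@B3, f@B1}

Trace:
Per-block solution:
  B0:   IN={b@B1, e@B0, e@B3, f@B1}   OUT={b@B1, e@B0, f@B1}
  B1:   IN={b@B1, b@B4, e@B0, e@B3, f@B1}   OUT={b@B1, e@B0, e@B3, f@B1}
  B2:   IN={b@B1, e@B0, e@B3, f@B1}   OUT={b@B1, e@B0, e@B3, f@B1}
  B3:   IN={b@B1, e@B0, e@B3, f@B1}   OUT={b@B1, e@B3, f@B1}
  B4:   IN={b@B1, e@B0, e@B3, f@B1}   OUT={b@B4, e@B0, e@B3, f@B1}
  B5:   IN={b@B4, e@B0, e@B3, f@B1}   OUT={a@B5, b@B4, e@B0, e@B3, f@B1}
  B6:   IN={a@B5, b@B1, b@B4, e@B0, e@B3, f@B1}   OUT={a@B5, b@B1, b@B4, e@B0, e@B3, f@B1}

Merge at B1: IN[B1] = OUT[B0] ⊔ OUT[B4] = {b@B1, b@B4, e@B0, e@B3, f@B1}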